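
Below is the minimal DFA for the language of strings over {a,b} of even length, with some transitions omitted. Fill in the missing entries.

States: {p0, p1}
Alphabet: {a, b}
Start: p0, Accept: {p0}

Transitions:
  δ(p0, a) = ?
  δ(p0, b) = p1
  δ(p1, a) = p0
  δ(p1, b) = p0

From the language and accept set, identify what each state tracks — p0: even length so far; p1: odd length so far.
Each missing δ(q, a) is the state matching the new tracked value after reading a.
δ(p0, a) = p1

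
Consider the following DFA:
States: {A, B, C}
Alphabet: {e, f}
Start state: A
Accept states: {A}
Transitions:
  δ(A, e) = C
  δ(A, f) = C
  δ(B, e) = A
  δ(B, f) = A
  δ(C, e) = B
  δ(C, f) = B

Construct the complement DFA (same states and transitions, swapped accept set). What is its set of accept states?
Complement accept states = All states \ Original accept states
= {A, B, C} \ {A}
{B, C}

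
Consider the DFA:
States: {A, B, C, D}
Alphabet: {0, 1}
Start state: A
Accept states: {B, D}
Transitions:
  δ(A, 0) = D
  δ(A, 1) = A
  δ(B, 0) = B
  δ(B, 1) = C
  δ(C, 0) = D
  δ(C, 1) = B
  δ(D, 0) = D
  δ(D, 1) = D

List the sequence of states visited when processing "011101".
read '0': A → D
  read '1': D → D
  read '1': D → D
  read '1': D → D
  read '0': D → D
  read '1': D → D
A -> D -> D -> D -> D -> D -> D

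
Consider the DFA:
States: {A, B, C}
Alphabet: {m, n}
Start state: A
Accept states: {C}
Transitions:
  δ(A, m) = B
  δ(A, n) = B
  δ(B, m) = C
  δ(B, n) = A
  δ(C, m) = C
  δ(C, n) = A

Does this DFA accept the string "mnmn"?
Processing string "mnmn":
  A --m--> B
  B --n--> A
  A --m--> B
  B --n--> A
Final state: A
Accept states: {C}
No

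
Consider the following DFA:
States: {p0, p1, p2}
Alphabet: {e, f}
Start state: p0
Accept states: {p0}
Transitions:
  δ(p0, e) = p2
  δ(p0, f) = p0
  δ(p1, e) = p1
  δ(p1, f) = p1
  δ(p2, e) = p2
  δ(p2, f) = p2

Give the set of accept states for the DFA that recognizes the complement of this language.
Complement accept states = All states \ Original accept states
= {p0, p1, p2} \ {p0}
{p1, p2}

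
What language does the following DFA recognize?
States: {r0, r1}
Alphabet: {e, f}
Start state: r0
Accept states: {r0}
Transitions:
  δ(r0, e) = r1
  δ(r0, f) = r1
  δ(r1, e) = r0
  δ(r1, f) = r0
Testing a few strings:
  'e' → reject
  'eee' → reject
  'ee' → accept
  'fff' → reject
State roles: r0=even length so far; r1=odd length so far
All strings over {e,f} of even length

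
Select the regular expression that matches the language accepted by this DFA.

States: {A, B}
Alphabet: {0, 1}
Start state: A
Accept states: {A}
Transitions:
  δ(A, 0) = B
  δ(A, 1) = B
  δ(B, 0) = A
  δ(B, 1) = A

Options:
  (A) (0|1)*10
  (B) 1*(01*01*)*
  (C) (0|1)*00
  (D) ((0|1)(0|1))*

Check each option against the DFA on short strings; one disagreement eliminates an option:
  (A) (0|1)*10: on ε the DFA stays in A and accepts (A ∈ Accept), but the regex does not match it → eliminate
  (B) 1*(01*01*)*: on '1' the DFA goes A → B and rejects (B ∉ Accept), but the regex matches it → eliminate
  (C) (0|1)*00: on ε the DFA stays in A and accepts (A ∈ Accept), but the regex does not match it → eliminate
  (D) ((0|1)(0|1))*: agrees with the DFA on every string of length ≤ 6
Only (D) is consistent with the DFA.
(D) ((0|1)(0|1))*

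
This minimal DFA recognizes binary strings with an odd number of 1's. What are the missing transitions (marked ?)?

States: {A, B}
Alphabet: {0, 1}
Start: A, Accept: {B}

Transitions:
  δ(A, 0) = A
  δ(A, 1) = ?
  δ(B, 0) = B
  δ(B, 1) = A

From the language and accept set, identify what each state tracks — A: even number of 1's so far; B: odd number of 1's so far.
Each missing δ(q, a) is the state matching the new tracked value after reading a.
δ(A, 1) = B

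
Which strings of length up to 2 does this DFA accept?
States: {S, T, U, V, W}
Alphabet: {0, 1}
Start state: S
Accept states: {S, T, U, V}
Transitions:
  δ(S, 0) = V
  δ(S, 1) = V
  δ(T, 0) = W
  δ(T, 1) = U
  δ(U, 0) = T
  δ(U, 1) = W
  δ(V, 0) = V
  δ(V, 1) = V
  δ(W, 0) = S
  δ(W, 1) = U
ε, 0, 1, 00, 01, 10, 11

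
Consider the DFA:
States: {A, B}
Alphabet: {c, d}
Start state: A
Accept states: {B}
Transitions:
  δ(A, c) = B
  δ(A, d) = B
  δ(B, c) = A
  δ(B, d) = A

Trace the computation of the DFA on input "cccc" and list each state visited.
read 'c': A → B
  read 'c': B → A
  read 'c': A → B
  read 'c': B → A
A -> B -> A -> B -> A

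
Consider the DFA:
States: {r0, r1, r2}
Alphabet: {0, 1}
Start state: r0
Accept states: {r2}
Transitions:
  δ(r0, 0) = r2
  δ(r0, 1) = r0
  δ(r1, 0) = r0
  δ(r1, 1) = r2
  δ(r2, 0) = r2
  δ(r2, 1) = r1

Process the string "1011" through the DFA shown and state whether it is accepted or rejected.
Processing string "1011":
  r0 --1--> r0
  r0 --0--> r2
  r2 --1--> r1
  r1 --1--> r2
Final state: r2
Accept states: {r2}
Yes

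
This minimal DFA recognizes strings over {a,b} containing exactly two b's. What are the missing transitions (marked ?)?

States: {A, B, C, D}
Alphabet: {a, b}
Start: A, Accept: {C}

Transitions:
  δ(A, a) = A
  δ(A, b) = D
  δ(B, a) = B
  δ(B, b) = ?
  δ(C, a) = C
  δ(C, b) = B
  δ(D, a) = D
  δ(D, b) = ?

From the language and accept set, identify what each state tracks — A: zero b's; B: ≥ three b's (dead); C: two b's; D: one b.
Each missing δ(q, a) is the state matching the new tracked value after reading a.
δ(B, b) = B; δ(D, b) = C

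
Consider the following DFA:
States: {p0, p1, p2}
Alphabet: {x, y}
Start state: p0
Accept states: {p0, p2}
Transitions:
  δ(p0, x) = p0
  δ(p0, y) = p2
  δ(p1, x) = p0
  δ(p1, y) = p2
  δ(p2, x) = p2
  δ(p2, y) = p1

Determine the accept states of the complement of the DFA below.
Complement accept states = All states \ Original accept states
= {p0, p1, p2} \ {p0, p2}
{p1}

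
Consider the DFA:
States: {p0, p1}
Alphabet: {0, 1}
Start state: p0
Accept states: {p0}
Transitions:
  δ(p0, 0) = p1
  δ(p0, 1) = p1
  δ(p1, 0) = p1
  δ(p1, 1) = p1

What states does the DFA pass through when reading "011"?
read '0': p0 → p1
  read '1': p1 → p1
  read '1': p1 → p1
p0 -> p1 -> p1 -> p1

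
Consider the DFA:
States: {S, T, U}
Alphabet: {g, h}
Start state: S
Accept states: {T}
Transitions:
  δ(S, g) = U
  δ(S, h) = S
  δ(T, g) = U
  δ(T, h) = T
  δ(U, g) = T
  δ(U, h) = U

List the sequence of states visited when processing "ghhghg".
read 'g': S → U
  read 'h': U → U
  read 'h': U → U
  read 'g': U → T
  read 'h': T → T
  read 'g': T → U
S -> U -> U -> U -> T -> T -> U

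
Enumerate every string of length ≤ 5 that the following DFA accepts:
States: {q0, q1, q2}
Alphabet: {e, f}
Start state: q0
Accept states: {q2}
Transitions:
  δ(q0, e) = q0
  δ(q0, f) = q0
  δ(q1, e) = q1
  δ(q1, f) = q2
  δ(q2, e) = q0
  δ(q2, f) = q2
None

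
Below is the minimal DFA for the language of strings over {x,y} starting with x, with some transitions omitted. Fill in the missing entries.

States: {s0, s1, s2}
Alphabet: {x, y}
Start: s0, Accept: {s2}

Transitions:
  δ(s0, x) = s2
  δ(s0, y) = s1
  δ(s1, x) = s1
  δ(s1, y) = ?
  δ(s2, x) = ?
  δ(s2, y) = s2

From the language and accept set, identify what each state tracks — s0: no input read; s1: started with y (dead); s2: started with x.
Each missing δ(q, a) is the state matching the new tracked value after reading a.
δ(s1, y) = s1; δ(s2, x) = s2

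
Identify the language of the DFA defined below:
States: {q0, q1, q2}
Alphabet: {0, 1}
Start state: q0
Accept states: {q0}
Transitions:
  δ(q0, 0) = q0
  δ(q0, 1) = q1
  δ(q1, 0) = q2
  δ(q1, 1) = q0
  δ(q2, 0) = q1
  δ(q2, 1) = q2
Testing a few strings:
  '01' → reject
  '0010' → reject
  '1100' → accept
  '11' → accept
State roles: q0=value ≡ 0 (mod 3); q1=value ≡ 1 (mod 3); q2=value ≡ 2 (mod 3)
All binary strings representing a multiple of 3 (read in base 2; leading zeros allowed and ε counts as 0)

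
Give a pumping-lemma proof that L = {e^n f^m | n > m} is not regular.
Assume L is regular with pumping length p. Idea: pumping down the e-block drops the e-count to at most the f-count.
Choose s = e^(p+1) f^p ∈ L (|s| = 2p+1 ≥ p). By the pumping lemma, s = xyz with |xy| ≤ p, |y| > 0, so y = e^k with k ≥ 1. Take i = 0: xz = e^(p+1−k) f^p. Since k ≥ 1, p+1−k ≤ p, so the number of e's is no longer strictly greater than the number of f's, hence xz ∉ L.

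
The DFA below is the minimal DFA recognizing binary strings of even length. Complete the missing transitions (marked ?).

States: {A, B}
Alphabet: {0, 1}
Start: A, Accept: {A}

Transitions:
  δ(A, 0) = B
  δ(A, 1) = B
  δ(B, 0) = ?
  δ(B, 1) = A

From the language and accept set, identify what each state tracks — A: even length so far; B: odd length so far.
Each missing δ(q, a) is the state matching the new tracked value after reading a.
δ(B, 0) = A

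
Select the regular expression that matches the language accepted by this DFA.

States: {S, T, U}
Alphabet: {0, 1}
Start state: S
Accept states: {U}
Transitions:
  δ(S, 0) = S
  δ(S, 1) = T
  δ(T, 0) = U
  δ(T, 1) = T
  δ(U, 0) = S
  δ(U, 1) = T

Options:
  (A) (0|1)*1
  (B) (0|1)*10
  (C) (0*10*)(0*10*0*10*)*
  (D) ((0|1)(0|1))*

Check each option against the DFA on short strings; one disagreement eliminates an option:
  (A) (0|1)*1: on '1' the DFA goes S → T and rejects (T ∉ Accept), but the regex matches it → eliminate
  (B) (0|1)*10: agrees with the DFA on every string of length ≤ 6
  (C) (0*10*)(0*10*0*10*)*: on '1' the DFA goes S → T and rejects (T ∉ Accept), but the regex matches it → eliminate
  (D) ((0|1)(0|1))*: on ε the DFA stays in S and rejects (S ∉ Accept), but the regex matches it → eliminate
Only (B) is consistent with the DFA.
(B) (0|1)*10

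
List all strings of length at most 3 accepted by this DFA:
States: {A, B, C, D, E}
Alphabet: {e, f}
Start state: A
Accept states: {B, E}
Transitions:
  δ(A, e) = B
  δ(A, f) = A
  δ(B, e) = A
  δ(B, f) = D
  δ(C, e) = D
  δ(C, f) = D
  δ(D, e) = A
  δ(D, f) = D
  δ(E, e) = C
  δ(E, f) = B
e, fe, eee, ffe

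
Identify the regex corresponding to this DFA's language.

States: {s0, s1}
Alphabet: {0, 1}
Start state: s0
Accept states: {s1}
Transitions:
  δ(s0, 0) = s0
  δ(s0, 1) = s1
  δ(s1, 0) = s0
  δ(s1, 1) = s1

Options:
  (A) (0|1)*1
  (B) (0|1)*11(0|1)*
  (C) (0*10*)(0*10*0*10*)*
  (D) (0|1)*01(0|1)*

Check each option against the DFA on short strings; one disagreement eliminates an option:
  (A) (0|1)*1: agrees with the DFA on every string of length ≤ 6
  (B) (0|1)*11(0|1)*: on '1' the DFA goes s0 → s1 and accepts (s1 ∈ Accept), but the regex does not match it → eliminate
  (C) (0*10*)(0*10*0*10*)*: on '10' the DFA goes s0 → s1 → s0 and rejects (s0 ∉ Accept), but the regex matches it → eliminate
  (D) (0|1)*01(0|1)*: on '1' the DFA goes s0 → s1 and accepts (s1 ∈ Accept), but the regex does not match it → eliminate
Only (A) is consistent with the DFA.
(A) (0|1)*1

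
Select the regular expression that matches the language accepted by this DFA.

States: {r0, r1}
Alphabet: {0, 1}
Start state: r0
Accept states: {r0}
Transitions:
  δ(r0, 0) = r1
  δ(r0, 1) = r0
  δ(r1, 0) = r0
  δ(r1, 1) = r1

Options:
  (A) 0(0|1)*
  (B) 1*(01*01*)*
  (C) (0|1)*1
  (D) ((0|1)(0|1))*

Check each option against the DFA on short strings; one disagreement eliminates an option:
  (A) 0(0|1)*: on ε the DFA stays in r0 and accepts (r0 ∈ Accept), but the regex does not match it → eliminate
  (B) 1*(01*01*)*: agrees with the DFA on every string of length ≤ 6
  (C) (0|1)*1: on ε the DFA stays in r0 and accepts (r0 ∈ Accept), but the regex does not match it → eliminate
  (D) ((0|1)(0|1))*: on '1' the DFA goes r0 → r0 and accepts (r0 ∈ Accept), but the regex does not match it → eliminate
Only (B) is consistent with the DFA.
(B) 1*(01*01*)*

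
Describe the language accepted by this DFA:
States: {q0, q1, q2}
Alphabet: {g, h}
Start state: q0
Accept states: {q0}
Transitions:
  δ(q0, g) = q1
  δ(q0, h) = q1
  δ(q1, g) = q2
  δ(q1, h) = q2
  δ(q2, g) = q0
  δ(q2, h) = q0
Testing a few strings:
  'hghh' → reject
  'gg' → reject
  'ghgh' → reject
  'g' → reject
State roles: q0=length ≡ 0 (mod 3); q1=length ≡ 1 (mod 3); q2=length ≡ 2 (mod 3)
All strings over {g,h} whose length is a multiple of 3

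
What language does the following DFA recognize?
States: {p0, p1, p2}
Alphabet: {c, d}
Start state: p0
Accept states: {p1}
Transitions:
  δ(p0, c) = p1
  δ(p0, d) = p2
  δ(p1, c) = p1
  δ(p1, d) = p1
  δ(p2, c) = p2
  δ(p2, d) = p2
Testing a few strings:
  'd' → reject
  'dc' → reject
  'ddc' → reject
  'cd' → accept
State roles: p0=no input read; p1=started with c; p2=started with d (dead)
All strings over {c,d} starting with c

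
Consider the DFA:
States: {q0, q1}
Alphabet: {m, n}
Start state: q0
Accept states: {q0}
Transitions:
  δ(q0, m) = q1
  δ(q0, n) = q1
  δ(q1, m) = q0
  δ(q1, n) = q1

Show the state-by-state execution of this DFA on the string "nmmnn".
read 'n': q0 → q1
  read 'm': q1 → q0
  read 'm': q0 → q1
  read 'n': q1 → q1
  read 'n': q1 → q1
q0 -> q1 -> q0 -> q1 -> q1 -> q1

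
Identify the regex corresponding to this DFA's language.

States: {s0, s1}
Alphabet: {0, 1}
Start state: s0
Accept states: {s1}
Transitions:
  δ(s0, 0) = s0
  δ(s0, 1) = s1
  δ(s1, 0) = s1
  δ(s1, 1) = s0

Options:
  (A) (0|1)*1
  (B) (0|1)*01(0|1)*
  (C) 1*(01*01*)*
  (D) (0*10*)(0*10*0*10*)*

Check each option against the DFA on short strings; one disagreement eliminates an option:
  (A) (0|1)*1: on '10' the DFA goes s0 → s1 → s1 and accepts (s1 ∈ Accept), but the regex does not match it → eliminate
  (B) (0|1)*01(0|1)*: on '1' the DFA goes s0 → s1 and accepts (s1 ∈ Accept), but the regex does not match it → eliminate
  (C) 1*(01*01*)*: on ε the DFA stays in s0 and rejects (s0 ∉ Accept), but the regex matches it → eliminate
  (D) (0*10*)(0*10*0*10*)*: agrees with the DFA on every string of length ≤ 6
Only (D) is consistent with the DFA.
(D) (0*10*)(0*10*0*10*)*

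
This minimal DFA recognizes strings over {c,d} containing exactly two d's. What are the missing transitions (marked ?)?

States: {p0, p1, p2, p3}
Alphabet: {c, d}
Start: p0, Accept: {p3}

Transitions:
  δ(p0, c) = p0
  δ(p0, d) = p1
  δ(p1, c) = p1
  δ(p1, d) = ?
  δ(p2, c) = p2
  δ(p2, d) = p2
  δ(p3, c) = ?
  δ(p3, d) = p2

From the language and accept set, identify what each state tracks — p0: zero d's; p1: one d; p2: ≥ three d's (dead); p3: two d's.
Each missing δ(q, a) is the state matching the new tracked value after reading a.
δ(p1, d) = p3; δ(p3, c) = p3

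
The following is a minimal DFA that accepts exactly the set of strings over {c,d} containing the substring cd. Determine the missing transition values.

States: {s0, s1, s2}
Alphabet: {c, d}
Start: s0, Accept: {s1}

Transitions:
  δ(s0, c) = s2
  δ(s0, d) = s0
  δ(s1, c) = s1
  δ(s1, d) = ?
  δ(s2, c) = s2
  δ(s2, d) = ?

From the language and accept set, identify what each state tracks — s0: no c seen yet; s1: substring cd seen; s2: seen a c, waiting for d.
Each missing δ(q, a) is the state matching the new tracked value after reading a.
δ(s1, d) = s1; δ(s2, d) = s1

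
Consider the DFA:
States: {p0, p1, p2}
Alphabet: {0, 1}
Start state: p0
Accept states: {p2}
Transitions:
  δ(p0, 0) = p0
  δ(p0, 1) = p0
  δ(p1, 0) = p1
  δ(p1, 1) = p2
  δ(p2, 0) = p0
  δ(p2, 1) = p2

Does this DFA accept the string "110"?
Processing string "110":
  p0 --1--> p0
  p0 --1--> p0
  p0 --0--> p0
Final state: p0
Accept states: {p2}
No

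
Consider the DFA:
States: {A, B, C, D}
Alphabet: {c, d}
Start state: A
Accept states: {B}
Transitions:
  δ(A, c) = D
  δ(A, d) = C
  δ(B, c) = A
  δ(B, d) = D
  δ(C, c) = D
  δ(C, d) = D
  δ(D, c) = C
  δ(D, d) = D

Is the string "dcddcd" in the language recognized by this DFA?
Processing string "dcddcd":
  A --d--> C
  C --c--> D
  D --d--> D
  D --d--> D
  D --c--> C
  C --d--> D
Final state: D
Accept states: {B}
No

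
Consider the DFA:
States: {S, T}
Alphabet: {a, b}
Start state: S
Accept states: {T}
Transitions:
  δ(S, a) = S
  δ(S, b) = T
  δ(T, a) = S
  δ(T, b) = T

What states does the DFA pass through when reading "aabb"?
read 'a': S → S
  read 'a': S → S
  read 'b': S → T
  read 'b': T → T
S -> S -> S -> T -> T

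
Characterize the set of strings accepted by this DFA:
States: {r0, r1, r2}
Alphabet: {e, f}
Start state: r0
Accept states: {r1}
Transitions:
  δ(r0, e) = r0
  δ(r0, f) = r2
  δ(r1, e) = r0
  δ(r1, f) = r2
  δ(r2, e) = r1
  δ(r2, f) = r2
Testing a few strings:
  'fee' → reject
  'eeee' → reject
  'efff' → reject
  'eef' → reject
State roles: r0=no suffix match; r1=suffix is fe; r2=one trailing f
All strings over {e,f} ending with fe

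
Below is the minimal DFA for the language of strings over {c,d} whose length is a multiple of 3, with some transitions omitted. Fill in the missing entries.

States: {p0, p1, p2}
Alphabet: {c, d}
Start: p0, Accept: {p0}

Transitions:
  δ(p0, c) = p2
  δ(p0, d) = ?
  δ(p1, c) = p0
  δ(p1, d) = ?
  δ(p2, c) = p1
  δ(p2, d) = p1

From the language and accept set, identify what each state tracks — p0: length ≡ 0 (mod 3); p1: length ≡ 2 (mod 3); p2: length ≡ 1 (mod 3).
Each missing δ(q, a) is the state matching the new tracked value after reading a.
δ(p0, d) = p2; δ(p1, d) = p0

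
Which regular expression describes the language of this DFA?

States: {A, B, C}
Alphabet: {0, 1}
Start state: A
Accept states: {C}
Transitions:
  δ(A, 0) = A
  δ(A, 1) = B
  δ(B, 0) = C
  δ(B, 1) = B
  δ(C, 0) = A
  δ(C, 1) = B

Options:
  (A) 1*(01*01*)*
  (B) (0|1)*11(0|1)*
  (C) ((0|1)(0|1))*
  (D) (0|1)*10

Check each option against the DFA on short strings; one disagreement eliminates an option:
  (A) 1*(01*01*)*: on ε the DFA stays in A and rejects (A ∉ Accept), but the regex matches it → eliminate
  (B) (0|1)*11(0|1)*: on '10' the DFA goes A → B → C and accepts (C ∈ Accept), but the regex does not match it → eliminate
  (C) ((0|1)(0|1))*: on ε the DFA stays in A and rejects (A ∉ Accept), but the regex matches it → eliminate
  (D) (0|1)*10: agrees with the DFA on every string of length ≤ 6
Only (D) is consistent with the DFA.
(D) (0|1)*10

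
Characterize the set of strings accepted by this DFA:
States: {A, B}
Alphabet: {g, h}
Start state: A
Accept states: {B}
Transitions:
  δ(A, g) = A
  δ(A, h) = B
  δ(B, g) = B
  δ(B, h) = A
Testing a few strings:
  'hgg' → accept
  'g' → reject
  'ggg' → reject
  'h' → accept
State roles: A=even number of h's so far; B=odd number of h's so far
All strings over {g,h} with an odd number of h's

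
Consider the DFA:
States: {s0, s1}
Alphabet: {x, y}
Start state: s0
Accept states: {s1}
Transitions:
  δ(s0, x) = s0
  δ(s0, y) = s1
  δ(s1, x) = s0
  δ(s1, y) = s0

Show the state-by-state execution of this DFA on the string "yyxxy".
read 'y': s0 → s1
  read 'y': s1 → s0
  read 'x': s0 → s0
  read 'x': s0 → s0
  read 'y': s0 → s1
s0 -> s1 -> s0 -> s0 -> s0 -> s1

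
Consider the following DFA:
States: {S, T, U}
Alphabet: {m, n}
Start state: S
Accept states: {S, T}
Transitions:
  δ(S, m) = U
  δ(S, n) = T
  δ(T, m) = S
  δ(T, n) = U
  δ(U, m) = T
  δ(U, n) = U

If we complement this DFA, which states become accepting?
Complement accept states = All states \ Original accept states
= {S, T, U} \ {S, T}
{U}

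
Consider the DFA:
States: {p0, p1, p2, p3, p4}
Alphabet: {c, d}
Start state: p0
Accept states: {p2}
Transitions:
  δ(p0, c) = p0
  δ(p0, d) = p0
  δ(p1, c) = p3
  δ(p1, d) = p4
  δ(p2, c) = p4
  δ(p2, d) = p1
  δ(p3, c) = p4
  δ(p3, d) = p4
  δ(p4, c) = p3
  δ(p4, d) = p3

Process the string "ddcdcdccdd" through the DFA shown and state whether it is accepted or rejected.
Processing string "ddcdcdccdd":
  p0 --d--> p0
  p0 --d--> p0
  p0 --c--> p0
  p0 --d--> p0
  p0 --c--> p0
  p0 --d--> p0
  p0 --c--> p0
  p0 --c--> p0
  p0 --d--> p0
  p0 --d--> p0
Final state: p0
Accept states: {p2}
No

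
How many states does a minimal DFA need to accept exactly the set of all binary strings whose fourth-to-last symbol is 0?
By Myhill–Nerode, count the distinguishable equivalence classes: 2^4 = 16 classes — the DFA must remember the last 4 symbols read; every pair of distinct length-4 suffixes is distinguishable by some continuation.
16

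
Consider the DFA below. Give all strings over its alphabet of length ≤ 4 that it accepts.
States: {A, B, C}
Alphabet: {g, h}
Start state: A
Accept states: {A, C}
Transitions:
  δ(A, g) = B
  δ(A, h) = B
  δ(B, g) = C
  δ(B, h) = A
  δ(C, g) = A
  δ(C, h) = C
ε, gg, gh, hg, hh, ggg, ggh, hgg, hgh, gghg, gghh, ghgg, ghgh, ghhg, ghhh, hghg, hghh, hhgg, hhgh, hhhg, hhhh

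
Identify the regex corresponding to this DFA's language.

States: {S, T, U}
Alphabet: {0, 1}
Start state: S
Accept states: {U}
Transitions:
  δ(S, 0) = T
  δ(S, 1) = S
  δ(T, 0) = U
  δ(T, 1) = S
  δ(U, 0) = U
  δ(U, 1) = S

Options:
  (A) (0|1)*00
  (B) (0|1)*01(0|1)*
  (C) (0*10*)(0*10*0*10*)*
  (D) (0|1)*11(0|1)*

Check each option against the DFA on short strings; one disagreement eliminates an option:
  (A) (0|1)*00: agrees with the DFA on every string of length ≤ 6
  (B) (0|1)*01(0|1)*: on '00' the DFA goes S → T → U and accepts (U ∈ Accept), but the regex does not match it → eliminate
  (C) (0*10*)(0*10*0*10*)*: on '1' the DFA goes S → S and rejects (S ∉ Accept), but the regex matches it → eliminate
  (D) (0|1)*11(0|1)*: on '00' the DFA goes S → T → U and accepts (U ∈ Accept), but the regex does not match it → eliminate
Only (A) is consistent with the DFA.
(A) (0|1)*00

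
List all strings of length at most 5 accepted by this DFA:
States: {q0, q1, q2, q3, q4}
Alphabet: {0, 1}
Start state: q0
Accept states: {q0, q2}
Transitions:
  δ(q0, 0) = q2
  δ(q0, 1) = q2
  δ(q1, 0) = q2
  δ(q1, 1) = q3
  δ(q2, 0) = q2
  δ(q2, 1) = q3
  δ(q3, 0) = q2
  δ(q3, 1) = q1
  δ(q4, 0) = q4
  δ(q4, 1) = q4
ε, 0, 1, 00, 10, 000, 010, 100, 110, 0000, 0010, 0100, 0110, 1000, 1010, 1100, 1110, 00000, 00010, 00100, 00110, 01000, 01010, 01100, 01110, 10000, 10010, 10100, 10110, 11000, 11010, 11100, 11110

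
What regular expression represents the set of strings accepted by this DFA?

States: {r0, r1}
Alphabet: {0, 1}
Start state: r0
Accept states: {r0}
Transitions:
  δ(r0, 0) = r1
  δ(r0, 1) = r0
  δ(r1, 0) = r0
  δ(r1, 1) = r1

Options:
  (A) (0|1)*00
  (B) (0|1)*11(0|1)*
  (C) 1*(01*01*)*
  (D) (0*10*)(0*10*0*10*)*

Check each option against the DFA on short strings; one disagreement eliminates an option:
  (A) (0|1)*00: on ε the DFA stays in r0 and accepts (r0 ∈ Accept), but the regex does not match it → eliminate
  (B) (0|1)*11(0|1)*: on ε the DFA stays in r0 and accepts (r0 ∈ Accept), but the regex does not match it → eliminate
  (C) 1*(01*01*)*: agrees with the DFA on every string of length ≤ 6
  (D) (0*10*)(0*10*0*10*)*: on ε the DFA stays in r0 and accepts (r0 ∈ Accept), but the regex does not match it → eliminate
Only (C) is consistent with the DFA.
(C) 1*(01*01*)*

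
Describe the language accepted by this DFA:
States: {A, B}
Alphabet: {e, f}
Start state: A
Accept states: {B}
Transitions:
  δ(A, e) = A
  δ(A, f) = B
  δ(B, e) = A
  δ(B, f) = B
Testing a few strings:
  'efe' → reject
  'f' → accept
  'ee' → reject
  'fe' → reject
State roles: A=last symbol not f; B=last symbol is f
All strings over {e,f} ending with f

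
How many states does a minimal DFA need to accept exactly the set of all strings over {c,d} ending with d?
By Myhill–Nerode, count the distinguishable equivalence classes: two classes — last symbol is d vs. not.
2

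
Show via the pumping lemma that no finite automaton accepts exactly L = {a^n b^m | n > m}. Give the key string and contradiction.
Assume L is regular with pumping length p. Idea: pumping down the a-block drops the a-count to at most the b-count.
Choose s = a^(p+1) b^p ∈ L (|s| = 2p+1 ≥ p). By the pumping lemma, s = xyz with |xy| ≤ p, |y| > 0, so y = a^k with k ≥ 1. Take i = 0: xz = a^(p+1−k) b^p. Since k ≥ 1, p+1−k ≤ p, so the number of a's is no longer strictly greater than the number of b's, hence xz ∉ L.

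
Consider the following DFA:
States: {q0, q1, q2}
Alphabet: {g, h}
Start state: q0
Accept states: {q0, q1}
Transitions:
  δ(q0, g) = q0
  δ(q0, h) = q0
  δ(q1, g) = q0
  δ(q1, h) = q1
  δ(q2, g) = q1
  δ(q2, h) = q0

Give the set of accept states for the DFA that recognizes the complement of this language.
Complement accept states = All states \ Original accept states
= {q0, q1, q2} \ {q0, q1}
{q2}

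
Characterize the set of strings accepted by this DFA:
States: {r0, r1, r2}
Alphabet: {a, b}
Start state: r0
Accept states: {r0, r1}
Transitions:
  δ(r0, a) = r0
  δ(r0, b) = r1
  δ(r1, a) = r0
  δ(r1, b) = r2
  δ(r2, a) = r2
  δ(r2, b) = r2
Testing a few strings:
  'a' → accept
  'aaa' → accept
  'aba' → accept
  'aabb' → reject
State roles: r0=last symbol not b (ok); r1=last symbol b (ok); r2=saw bb (dead)
All strings over {a,b} with no two consecutive b's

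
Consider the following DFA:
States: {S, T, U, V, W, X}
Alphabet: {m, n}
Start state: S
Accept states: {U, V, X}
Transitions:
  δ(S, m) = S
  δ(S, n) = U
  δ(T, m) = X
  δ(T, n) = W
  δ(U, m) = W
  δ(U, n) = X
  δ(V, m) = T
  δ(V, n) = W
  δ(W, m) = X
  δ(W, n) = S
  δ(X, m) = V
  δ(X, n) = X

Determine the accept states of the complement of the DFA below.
Complement accept states = All states \ Original accept states
= {S, T, U, V, W, X} \ {U, V, X}
{S, T, W}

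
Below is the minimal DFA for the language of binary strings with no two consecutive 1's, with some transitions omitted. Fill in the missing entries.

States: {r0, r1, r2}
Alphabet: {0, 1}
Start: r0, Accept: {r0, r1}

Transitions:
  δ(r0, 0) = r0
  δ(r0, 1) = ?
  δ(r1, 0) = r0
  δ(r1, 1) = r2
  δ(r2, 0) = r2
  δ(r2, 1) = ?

From the language and accept set, identify what each state tracks — r0: last symbol not 1 (ok); r1: last symbol 1 (ok); r2: saw 11 (dead).
Each missing δ(q, a) is the state matching the new tracked value after reading a.
δ(r0, 1) = r1; δ(r2, 1) = r2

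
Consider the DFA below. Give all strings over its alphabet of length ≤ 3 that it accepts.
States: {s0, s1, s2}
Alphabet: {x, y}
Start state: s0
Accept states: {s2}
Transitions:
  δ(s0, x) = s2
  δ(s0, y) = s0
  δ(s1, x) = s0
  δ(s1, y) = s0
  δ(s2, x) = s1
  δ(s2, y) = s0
x, yx, xyx, yyx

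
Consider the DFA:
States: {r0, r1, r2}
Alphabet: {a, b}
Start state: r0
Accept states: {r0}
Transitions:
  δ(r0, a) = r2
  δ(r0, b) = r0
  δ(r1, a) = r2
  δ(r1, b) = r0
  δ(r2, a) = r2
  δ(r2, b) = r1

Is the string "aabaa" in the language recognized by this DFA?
Processing string "aabaa":
  r0 --a--> r2
  r2 --a--> r2
  r2 --b--> r1
  r1 --a--> r2
  r2 --a--> r2
Final state: r2
Accept states: {r0}
No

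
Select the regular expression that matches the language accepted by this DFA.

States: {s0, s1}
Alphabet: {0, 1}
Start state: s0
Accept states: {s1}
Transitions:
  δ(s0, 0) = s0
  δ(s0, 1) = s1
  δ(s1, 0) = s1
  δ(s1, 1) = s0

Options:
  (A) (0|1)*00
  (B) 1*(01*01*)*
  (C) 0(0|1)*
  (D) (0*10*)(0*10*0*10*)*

Check each option against the DFA on short strings; one disagreement eliminates an option:
  (A) (0|1)*00: on '1' the DFA goes s0 → s1 and accepts (s1 ∈ Accept), but the regex does not match it → eliminate
  (B) 1*(01*01*)*: on ε the DFA stays in s0 and rejects (s0 ∉ Accept), but the regex matches it → eliminate
  (C) 0(0|1)*: on '0' the DFA goes s0 → s0 and rejects (s0 ∉ Accept), but the regex matches it → eliminate
  (D) (0*10*)(0*10*0*10*)*: agrees with the DFA on every string of length ≤ 6
Only (D) is consistent with the DFA.
(D) (0*10*)(0*10*0*10*)*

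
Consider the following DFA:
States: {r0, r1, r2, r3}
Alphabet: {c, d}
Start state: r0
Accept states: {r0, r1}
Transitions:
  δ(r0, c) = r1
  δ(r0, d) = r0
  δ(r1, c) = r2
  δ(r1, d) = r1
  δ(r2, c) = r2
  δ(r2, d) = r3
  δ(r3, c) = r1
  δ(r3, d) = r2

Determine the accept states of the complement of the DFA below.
Complement accept states = All states \ Original accept states
= {r0, r1, r2, r3} \ {r0, r1}
{r2, r3}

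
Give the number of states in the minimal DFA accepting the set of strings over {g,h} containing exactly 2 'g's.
By Myhill–Nerode, count the distinguishable equivalence classes: 4 classes — having seen 0, 1, 2, or >2 copies of 'g'; the count-2 class is the only accepting one and >2 is dead.
4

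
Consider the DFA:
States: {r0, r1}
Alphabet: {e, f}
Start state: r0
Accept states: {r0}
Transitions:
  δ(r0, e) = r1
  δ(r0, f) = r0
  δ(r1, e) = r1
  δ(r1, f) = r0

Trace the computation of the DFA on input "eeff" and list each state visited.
read 'e': r0 → r1
  read 'e': r1 → r1
  read 'f': r1 → r0
  read 'f': r0 → r0
r0 -> r1 -> r1 -> r0 -> r0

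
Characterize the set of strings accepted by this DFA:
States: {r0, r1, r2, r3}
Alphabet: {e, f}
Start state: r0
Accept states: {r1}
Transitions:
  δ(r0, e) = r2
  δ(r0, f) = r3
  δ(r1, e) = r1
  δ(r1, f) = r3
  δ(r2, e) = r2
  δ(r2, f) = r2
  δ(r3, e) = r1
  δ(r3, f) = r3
Testing a few strings:
  'fef' → reject
  'fff' → reject
  'ee' → reject
  'f' → reject
State roles: r0=no input read; r1=started with f, last symbol e; r2=started with e (dead); r3=started with f, last symbol f
All strings over {e,f} that start with f and end with e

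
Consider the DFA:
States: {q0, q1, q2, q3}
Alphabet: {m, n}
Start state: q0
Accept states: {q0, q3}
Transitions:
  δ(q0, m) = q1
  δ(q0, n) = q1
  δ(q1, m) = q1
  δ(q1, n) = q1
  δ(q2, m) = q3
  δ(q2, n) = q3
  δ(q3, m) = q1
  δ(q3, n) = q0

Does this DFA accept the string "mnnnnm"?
Processing string "mnnnnm":
  q0 --m--> q1
  q1 --n--> q1
  q1 --n--> q1
  q1 --n--> q1
  q1 --n--> q1
  q1 --m--> q1
Final state: q1
Accept states: {q0, q3}
No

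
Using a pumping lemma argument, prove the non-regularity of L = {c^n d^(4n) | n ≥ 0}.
Assume L is regular with pumping length p. Idea: pumping the c-block breaks the 1:4 ratio.
Choose s = c^p d^(4p) (length 5p ≥ p). By the pumping lemma, s = xyz with |xy| ≤ p, |y| > 0, so y = c^k with k ≥ 1. Then xy²z = c^(p+k) d^(4p). For this to be in L we would need 4p = 4(p+k), i.e. 4k = 0, contradicting k ≥ 1. So xy²z ∉ L.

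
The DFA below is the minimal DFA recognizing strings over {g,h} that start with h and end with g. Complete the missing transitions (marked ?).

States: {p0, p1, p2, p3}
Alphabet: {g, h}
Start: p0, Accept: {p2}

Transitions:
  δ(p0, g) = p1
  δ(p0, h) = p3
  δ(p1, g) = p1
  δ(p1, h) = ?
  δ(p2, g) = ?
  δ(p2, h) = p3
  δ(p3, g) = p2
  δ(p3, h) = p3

From the language and accept set, identify what each state tracks — p0: no input read; p1: started with g (dead); p2: started with h, last symbol g; p3: started with h, last symbol h.
Each missing δ(q, a) is the state matching the new tracked value after reading a.
δ(p1, h) = p1; δ(p2, g) = p2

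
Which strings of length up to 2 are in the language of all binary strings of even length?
ε, 00, 01, 10, 11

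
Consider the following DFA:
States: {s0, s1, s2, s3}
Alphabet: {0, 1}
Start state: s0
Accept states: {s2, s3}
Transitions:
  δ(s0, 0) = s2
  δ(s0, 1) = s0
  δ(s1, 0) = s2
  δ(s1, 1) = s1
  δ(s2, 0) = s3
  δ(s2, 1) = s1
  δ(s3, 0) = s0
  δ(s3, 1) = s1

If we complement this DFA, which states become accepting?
Complement accept states = All states \ Original accept states
= {s0, s1, s2, s3} \ {s2, s3}
{s0, s1}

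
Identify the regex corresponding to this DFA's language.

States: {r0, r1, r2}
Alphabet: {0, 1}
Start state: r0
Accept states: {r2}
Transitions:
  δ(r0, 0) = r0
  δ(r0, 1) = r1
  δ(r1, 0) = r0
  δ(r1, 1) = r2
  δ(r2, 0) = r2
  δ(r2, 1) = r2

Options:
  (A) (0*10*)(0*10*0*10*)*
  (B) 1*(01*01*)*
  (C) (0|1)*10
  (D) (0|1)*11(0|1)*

Check each option against the DFA on short strings; one disagreement eliminates an option:
  (A) (0*10*)(0*10*0*10*)*: on '1' the DFA goes r0 → r1 and rejects (r1 ∉ Accept), but the regex matches it → eliminate
  (B) 1*(01*01*)*: on ε the DFA stays in r0 and rejects (r0 ∉ Accept), but the regex matches it → eliminate
  (C) (0|1)*10: on '10' the DFA goes r0 → r1 → r0 and rejects (r0 ∉ Accept), but the regex matches it → eliminate
  (D) (0|1)*11(0|1)*: agrees with the DFA on every string of length ≤ 6
Only (D) is consistent with the DFA.
(D) (0|1)*11(0|1)*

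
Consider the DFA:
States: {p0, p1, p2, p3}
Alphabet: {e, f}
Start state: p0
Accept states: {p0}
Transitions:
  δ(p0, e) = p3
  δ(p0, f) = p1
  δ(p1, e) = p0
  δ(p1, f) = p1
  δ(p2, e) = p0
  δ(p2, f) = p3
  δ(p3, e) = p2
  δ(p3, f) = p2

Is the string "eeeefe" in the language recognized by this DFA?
Processing string "eeeefe":
  p0 --e--> p3
  p3 --e--> p2
  p2 --e--> p0
  p0 --e--> p3
  p3 --f--> p2
  p2 --e--> p0
Final state: p0
Accept states: {p0}
Yes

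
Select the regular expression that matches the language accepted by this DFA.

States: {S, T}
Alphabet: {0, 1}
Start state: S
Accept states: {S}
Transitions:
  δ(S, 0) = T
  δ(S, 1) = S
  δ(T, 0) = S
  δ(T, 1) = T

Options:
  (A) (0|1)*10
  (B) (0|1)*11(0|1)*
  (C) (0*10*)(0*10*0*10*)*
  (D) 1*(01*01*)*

Check each option against the DFA on short strings; one disagreement eliminates an option:
  (A) (0|1)*10: on ε the DFA stays in S and accepts (S ∈ Accept), but the regex does not match it → eliminate
  (B) (0|1)*11(0|1)*: on ε the DFA stays in S and accepts (S ∈ Accept), but the regex does not match it → eliminate
  (C) (0*10*)(0*10*0*10*)*: on ε the DFA stays in S and accepts (S ∈ Accept), but the regex does not match it → eliminate
  (D) 1*(01*01*)*: agrees with the DFA on every string of length ≤ 6
Only (D) is consistent with the DFA.
(D) 1*(01*01*)*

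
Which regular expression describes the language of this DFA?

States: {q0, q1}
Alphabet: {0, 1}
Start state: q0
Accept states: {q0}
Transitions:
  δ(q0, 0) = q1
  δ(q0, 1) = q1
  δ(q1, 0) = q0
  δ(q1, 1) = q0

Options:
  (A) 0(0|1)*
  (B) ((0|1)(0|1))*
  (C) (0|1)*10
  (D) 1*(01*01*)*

Check each option against the DFA on short strings; one disagreement eliminates an option:
  (A) 0(0|1)*: on ε the DFA stays in q0 and accepts (q0 ∈ Accept), but the regex does not match it → eliminate
  (B) ((0|1)(0|1))*: agrees with the DFA on every string of length ≤ 6
  (C) (0|1)*10: on ε the DFA stays in q0 and accepts (q0 ∈ Accept), but the regex does not match it → eliminate
  (D) 1*(01*01*)*: on '1' the DFA goes q0 → q1 and rejects (q1 ∉ Accept), but the regex matches it → eliminate
Only (B) is consistent with the DFA.
(B) ((0|1)(0|1))*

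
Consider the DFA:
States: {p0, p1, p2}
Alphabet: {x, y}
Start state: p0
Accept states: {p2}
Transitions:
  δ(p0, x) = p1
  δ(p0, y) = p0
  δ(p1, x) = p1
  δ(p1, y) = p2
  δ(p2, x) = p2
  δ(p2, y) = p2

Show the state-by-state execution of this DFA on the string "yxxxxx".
read 'y': p0 → p0
  read 'x': p0 → p1
  read 'x': p1 → p1
  read 'x': p1 → p1
  read 'x': p1 → p1
  read 'x': p1 → p1
p0 -> p0 -> p1 -> p1 -> p1 -> p1 -> p1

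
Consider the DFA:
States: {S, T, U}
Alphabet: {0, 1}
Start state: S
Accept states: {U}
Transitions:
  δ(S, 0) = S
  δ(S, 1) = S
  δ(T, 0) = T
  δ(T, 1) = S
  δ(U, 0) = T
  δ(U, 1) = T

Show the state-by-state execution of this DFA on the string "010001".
read '0': S → S
  read '1': S → S
  read '0': S → S
  read '0': S → S
  read '0': S → S
  read '1': S → S
S -> S -> S -> S -> S -> S -> S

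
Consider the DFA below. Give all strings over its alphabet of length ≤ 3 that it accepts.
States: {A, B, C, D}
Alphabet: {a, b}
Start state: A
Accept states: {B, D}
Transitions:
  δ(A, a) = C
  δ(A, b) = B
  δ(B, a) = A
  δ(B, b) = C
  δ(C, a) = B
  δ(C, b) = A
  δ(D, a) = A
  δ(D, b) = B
b, aa, abb, bab, bba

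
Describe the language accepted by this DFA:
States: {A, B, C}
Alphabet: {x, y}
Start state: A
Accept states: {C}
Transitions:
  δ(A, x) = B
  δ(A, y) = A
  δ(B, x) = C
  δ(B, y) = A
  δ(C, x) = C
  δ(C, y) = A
Testing a few strings:
  'yxx' → accept
  'xxxy' → reject
  'xxx' → accept
  'y' → reject
State roles: A=last symbol not x; B=one trailing x; C=two trailing x's
All strings over {x,y} ending with xx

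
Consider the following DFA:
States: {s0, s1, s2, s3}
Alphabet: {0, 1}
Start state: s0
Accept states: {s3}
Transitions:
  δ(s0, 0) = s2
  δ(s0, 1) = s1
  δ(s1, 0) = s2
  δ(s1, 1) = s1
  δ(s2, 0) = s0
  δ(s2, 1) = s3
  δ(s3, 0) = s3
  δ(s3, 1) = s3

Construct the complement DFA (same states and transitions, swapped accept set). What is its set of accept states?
Complement accept states = All states \ Original accept states
= {s0, s1, s2, s3} \ {s3}
{s0, s1, s2}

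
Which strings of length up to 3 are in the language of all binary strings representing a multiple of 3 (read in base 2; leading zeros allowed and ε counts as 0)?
ε, 0, 00, 11, 000, 011, 110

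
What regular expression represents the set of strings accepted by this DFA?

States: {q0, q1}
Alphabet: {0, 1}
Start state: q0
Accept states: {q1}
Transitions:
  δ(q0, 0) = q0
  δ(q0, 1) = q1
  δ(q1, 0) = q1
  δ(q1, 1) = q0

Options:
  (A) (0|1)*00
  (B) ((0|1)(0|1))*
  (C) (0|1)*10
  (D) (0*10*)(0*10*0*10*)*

Check each option against the DFA on short strings; one disagreement eliminates an option:
  (A) (0|1)*00: on '1' the DFA goes q0 → q1 and accepts (q1 ∈ Accept), but the regex does not match it → eliminate
  (B) ((0|1)(0|1))*: on ε the DFA stays in q0 and rejects (q0 ∉ Accept), but the regex matches it → eliminate
  (C) (0|1)*10: on '1' the DFA goes q0 → q1 and accepts (q1 ∈ Accept), but the regex does not match it → eliminate
  (D) (0*10*)(0*10*0*10*)*: agrees with the DFA on every string of length ≤ 6
Only (D) is consistent with the DFA.
(D) (0*10*)(0*10*0*10*)*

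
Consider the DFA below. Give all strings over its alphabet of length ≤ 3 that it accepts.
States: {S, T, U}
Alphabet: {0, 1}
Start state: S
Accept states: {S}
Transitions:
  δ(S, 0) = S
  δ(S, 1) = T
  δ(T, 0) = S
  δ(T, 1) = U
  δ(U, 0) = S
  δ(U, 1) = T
ε, 0, 00, 10, 000, 010, 100, 110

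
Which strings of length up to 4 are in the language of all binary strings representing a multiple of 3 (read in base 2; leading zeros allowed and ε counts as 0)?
ε, 0, 00, 11, 000, 011, 110, 0000, 0011, 0110, 1001, 1100, 1111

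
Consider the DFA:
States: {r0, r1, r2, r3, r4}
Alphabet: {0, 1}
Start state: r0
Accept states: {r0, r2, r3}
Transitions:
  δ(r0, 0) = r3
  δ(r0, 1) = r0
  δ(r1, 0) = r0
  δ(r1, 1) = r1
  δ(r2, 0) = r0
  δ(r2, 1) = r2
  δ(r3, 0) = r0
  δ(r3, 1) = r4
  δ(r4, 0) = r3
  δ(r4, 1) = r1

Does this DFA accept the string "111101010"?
Processing string "111101010":
  r0 --1--> r0
  r0 --1--> r0
  r0 --1--> r0
  r0 --1--> r0
  r0 --0--> r3
  r3 --1--> r4
  r4 --0--> r3
  r3 --1--> r4
  r4 --0--> r3
Final state: r3
Accept states: {r0, r2, r3}
Yes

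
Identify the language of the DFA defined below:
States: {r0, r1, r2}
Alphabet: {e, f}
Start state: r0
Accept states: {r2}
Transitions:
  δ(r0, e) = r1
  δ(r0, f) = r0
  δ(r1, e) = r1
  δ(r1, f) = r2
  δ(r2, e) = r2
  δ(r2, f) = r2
Testing a few strings:
  'ff' → reject
  'e' → reject
  'eff' → accept
  'ef' → accept
State roles: r0=no e seen yet; r1=seen a e, waiting for f; r2=substring ef seen
All strings over {e,f} containing the substring ef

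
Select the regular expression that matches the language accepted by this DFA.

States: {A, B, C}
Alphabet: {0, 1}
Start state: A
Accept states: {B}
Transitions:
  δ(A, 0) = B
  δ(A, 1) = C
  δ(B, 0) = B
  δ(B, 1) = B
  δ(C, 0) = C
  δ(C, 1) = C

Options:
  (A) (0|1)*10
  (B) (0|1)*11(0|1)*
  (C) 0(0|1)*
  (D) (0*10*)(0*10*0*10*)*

Check each option against the DFA on short strings; one disagreement eliminates an option:
  (A) (0|1)*10: on '0' the DFA goes A → B and accepts (B ∈ Accept), but the regex does not match it → eliminate
  (B) (0|1)*11(0|1)*: on '0' the DFA goes A → B and accepts (B ∈ Accept), but the regex does not match it → eliminate
  (C) 0(0|1)*: agrees with the DFA on every string of length ≤ 6
  (D) (0*10*)(0*10*0*10*)*: on '0' the DFA goes A → B and accepts (B ∈ Accept), but the regex does not match it → eliminate
Only (C) is consistent with the DFA.
(C) 0(0|1)*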